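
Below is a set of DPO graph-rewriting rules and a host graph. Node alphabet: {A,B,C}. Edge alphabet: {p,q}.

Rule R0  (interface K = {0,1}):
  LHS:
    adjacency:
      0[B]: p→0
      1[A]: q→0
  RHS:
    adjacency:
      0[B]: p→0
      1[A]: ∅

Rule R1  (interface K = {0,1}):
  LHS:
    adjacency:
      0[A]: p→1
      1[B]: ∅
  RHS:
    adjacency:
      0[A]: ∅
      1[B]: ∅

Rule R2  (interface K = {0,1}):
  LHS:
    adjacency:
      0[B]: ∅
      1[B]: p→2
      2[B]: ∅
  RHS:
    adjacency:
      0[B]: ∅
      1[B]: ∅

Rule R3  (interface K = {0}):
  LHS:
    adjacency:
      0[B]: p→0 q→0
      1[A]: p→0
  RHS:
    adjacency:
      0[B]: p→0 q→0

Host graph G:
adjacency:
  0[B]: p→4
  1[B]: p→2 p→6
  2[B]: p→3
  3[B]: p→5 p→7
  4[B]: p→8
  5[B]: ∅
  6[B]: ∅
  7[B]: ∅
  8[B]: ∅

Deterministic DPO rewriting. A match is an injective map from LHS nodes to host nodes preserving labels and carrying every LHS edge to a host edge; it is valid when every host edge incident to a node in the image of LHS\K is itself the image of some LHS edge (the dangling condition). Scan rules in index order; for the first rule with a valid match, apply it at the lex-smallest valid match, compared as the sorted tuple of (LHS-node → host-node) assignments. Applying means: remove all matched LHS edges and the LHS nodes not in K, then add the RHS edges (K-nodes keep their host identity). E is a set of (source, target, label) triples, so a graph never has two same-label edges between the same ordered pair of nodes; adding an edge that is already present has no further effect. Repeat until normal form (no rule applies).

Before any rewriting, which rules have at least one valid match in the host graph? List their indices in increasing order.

Answer: [R2]

Steps:
R0: no valid match — LHS pattern not found
R1: no valid match — LHS pattern not found
R2: 28 valid matches — {0↦0, 1↦1, 2↦6}, {0↦0, 1↦3, 2↦5}, {0↦0, 1↦3, 2↦7} (+25 more)
R3: no valid match — LHS pattern not found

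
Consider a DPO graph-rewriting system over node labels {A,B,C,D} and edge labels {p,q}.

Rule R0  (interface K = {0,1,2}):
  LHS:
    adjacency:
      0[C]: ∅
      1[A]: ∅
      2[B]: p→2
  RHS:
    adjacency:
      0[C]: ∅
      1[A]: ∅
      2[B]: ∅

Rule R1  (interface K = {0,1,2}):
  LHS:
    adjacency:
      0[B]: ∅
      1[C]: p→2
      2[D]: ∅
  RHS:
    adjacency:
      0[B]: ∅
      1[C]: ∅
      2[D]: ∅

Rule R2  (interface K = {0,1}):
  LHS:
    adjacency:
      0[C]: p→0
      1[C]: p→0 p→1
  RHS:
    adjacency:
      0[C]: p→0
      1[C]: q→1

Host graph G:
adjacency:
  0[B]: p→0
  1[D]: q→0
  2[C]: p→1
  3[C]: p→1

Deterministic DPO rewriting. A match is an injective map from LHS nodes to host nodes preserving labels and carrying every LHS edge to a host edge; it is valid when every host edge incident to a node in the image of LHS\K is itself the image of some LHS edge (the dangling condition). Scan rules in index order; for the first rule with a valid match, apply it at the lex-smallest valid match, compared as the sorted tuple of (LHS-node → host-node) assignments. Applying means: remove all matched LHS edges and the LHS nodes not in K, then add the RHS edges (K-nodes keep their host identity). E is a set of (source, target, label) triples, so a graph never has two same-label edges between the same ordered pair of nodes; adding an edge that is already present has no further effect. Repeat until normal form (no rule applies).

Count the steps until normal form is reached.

start.  V:4 E:4  edges: 0-p->0 1-q->0 2-p->1 3-p->1
1. fire R1 via {0↦0, 1↦2, 2↦1}  →  V:4 E:3  edges: 0-p->0 1-q->0 3-p->1
2. fire R1 via {0↦0, 1↦3, 2↦1}  →  V:4 E:2  edges: 0-p->0 1-q->0
final graph: no rule applies after step 2

Answer: 2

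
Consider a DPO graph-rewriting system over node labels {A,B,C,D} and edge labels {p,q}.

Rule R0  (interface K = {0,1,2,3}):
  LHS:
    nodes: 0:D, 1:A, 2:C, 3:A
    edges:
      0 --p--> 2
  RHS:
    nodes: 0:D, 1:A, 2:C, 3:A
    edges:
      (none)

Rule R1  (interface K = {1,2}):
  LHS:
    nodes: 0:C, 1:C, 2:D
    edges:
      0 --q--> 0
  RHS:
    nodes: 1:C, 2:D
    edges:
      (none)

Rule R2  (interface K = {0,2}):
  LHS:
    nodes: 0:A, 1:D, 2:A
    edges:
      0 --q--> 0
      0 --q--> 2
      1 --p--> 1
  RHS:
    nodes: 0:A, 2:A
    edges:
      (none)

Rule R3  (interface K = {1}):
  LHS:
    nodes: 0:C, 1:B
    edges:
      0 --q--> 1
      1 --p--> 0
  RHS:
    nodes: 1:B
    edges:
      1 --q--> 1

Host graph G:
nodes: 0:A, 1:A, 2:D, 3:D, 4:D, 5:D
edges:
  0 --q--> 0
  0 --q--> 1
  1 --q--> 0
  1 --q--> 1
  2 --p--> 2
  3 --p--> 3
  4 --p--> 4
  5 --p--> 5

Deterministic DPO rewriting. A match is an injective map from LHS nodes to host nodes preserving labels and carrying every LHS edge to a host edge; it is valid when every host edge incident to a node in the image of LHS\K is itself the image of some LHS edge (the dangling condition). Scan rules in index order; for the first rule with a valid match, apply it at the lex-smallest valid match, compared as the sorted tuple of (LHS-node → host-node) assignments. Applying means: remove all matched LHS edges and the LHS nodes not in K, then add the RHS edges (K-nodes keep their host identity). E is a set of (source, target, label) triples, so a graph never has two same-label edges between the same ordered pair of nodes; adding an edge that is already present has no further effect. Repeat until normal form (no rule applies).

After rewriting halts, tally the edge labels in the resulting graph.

initial: |V|=6 |E|=8  E = 0-q->0 0-q->1 1-q->0 1-q->1 2-p->2 3-p->3 4-p->4 5-p->5
step 1: apply R2 at {0↦0, 1↦2, 2↦1}  → |V|=5 |E|=5  E = 1-q->0 1-q->1 3-p->3 4-p->4 5-p->5
step 2: apply R2 at {0↦1, 1↦3, 2↦0}  → |V|=4 |E|=2  E = 4-p->4 5-p->5
normal form: no rule applies after step 2
NF edges: [(4, 4, 'p'), (5, 5, 'p')]

Answer: p:2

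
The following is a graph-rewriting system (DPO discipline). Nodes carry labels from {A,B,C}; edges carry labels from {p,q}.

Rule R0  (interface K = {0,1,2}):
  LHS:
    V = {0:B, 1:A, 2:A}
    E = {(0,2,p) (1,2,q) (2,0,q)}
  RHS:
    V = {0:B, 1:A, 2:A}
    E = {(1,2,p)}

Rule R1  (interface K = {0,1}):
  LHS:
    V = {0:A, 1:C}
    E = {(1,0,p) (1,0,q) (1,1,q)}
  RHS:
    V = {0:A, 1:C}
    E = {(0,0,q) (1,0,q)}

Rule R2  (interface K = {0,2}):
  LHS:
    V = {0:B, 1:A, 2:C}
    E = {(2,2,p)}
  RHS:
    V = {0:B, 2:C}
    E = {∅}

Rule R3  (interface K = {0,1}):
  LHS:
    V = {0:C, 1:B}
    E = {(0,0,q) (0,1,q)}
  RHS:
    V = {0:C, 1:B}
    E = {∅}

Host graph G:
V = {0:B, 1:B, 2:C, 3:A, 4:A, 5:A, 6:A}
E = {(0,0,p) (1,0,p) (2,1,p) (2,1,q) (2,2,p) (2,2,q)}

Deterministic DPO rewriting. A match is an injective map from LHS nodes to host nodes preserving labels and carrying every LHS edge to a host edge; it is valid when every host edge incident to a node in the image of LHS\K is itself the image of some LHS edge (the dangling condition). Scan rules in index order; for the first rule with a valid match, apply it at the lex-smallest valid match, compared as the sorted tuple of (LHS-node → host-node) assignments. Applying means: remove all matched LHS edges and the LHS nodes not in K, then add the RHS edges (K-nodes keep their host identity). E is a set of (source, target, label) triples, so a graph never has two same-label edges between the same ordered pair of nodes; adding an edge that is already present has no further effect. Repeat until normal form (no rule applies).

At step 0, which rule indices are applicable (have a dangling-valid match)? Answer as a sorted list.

R0: no valid match — LHS pattern not found
R1: no valid match — LHS pattern not found
R2: 8 valid matches — {0↦0, 1↦3, 2↦2}, {0↦0, 1↦4, 2↦2}, {0↦0, 1↦5, 2↦2} (+5 more)
R3: 1 valid match — {0↦2, 1↦1}

Answer: [R2,R3]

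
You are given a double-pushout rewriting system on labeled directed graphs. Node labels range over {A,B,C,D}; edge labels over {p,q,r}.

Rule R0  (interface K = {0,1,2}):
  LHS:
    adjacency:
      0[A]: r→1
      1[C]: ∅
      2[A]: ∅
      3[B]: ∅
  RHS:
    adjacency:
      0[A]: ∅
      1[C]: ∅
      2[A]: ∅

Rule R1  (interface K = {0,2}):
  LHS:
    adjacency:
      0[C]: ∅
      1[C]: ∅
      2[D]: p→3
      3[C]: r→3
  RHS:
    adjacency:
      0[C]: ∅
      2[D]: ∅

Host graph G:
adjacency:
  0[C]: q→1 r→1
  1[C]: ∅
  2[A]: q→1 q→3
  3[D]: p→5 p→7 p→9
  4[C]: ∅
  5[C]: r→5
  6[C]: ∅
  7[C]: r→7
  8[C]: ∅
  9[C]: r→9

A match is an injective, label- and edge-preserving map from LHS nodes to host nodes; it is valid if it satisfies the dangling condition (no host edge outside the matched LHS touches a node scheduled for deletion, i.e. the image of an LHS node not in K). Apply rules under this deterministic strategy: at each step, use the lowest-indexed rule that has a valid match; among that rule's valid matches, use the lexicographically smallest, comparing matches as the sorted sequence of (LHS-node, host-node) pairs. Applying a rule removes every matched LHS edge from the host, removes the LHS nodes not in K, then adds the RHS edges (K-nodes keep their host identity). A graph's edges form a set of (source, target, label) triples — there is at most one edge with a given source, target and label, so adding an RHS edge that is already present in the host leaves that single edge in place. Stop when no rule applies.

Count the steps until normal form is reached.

Answer: 3

Rewrite trace:
start.  V:10 E:10  edges: 0-q->1 0-r->1 2-q->1 2-q->3 3-p->5 3-p->7 3-p->9 5-r->5 7-r->7 9-r->9
1. fire R1 via {0↦0, 1↦4, 2↦3, 3↦5}  →  V:8 E:8  edges: 0-q->1 0-r->1 2-q->1 2-q->3 3-p->7 3-p->9 7-r->7 9-r->9
2. fire R1 via {0↦0, 1↦6, 2↦3, 3↦7}  →  V:6 E:6  edges: 0-q->1 0-r->1 2-q->1 2-q->3 3-p->9 9-r->9
3. fire R1 via {0↦0, 1↦8, 2↦3, 3↦9}  →  V:4 E:4  edges: 0-q->1 0-r->1 2-q->1 2-q->3
normal form: no rule applies after step 3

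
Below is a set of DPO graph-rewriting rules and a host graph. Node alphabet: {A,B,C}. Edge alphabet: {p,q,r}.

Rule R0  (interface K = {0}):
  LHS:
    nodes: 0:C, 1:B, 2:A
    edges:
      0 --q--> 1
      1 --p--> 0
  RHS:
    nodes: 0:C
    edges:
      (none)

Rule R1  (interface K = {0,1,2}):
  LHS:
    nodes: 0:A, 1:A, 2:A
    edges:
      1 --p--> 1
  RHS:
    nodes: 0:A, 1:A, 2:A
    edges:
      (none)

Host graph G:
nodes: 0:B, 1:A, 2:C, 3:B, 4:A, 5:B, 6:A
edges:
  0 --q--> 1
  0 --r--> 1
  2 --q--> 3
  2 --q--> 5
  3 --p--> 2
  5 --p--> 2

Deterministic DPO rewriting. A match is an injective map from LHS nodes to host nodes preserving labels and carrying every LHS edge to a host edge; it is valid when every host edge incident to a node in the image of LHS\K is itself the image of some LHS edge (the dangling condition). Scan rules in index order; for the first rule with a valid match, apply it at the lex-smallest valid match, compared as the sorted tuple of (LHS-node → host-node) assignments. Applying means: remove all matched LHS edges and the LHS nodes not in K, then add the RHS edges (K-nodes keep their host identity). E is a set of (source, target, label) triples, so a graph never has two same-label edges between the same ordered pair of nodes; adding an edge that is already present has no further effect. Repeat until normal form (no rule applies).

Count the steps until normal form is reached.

Answer: 2

Steps:
start.  V:7 E:6  edges: 0-q->1 0-r->1 2-q->3 2-q->5 3-p->2 5-p->2
1. fire R0 via {0↦2, 1↦3, 2↦4}  →  V:5 E:4  edges: 0-q->1 0-r->1 2-q->5 5-p->2
2. fire R0 via {0↦2, 1↦5, 2↦6}  →  V:3 E:2  edges: 0-q->1 0-r->1
normal form: no rule applies after step 2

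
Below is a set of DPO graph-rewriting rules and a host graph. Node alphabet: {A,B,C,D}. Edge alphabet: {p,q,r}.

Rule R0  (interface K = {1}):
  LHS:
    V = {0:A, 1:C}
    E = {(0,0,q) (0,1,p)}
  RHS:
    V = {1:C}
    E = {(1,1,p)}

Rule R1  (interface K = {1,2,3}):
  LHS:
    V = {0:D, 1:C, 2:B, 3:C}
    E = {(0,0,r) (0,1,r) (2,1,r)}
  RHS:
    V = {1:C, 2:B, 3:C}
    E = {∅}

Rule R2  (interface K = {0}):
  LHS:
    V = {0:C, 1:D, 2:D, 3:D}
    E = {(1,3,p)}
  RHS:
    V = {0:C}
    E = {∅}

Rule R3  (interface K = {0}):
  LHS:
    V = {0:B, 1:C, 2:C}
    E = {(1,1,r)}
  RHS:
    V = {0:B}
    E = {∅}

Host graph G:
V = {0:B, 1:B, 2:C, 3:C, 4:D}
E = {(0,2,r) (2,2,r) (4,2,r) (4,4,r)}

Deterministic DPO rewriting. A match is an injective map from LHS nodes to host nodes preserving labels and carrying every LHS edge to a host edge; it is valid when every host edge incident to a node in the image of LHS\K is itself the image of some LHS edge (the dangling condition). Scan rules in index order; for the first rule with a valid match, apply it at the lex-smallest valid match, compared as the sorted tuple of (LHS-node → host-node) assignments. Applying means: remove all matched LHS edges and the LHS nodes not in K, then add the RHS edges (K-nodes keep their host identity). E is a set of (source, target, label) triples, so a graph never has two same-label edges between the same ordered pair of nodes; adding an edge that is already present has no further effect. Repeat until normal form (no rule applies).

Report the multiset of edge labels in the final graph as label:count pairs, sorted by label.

Answer: (no edges)

Derivation:
[0] host  ⇒  5 nodes, 4 edges  {0-r->2 2-r->2 4-r->2 4-r->4}
[1] R1 @ {0↦4, 1↦2, 2↦0, 3↦3}  ⇒  4 nodes, 1 edges  {2-r->2}
[2] R3 @ {0↦0, 1↦2, 2↦3}  ⇒  2 nodes, 0 edges  {∅}
final graph: no rule applies after step 2
NF edges: []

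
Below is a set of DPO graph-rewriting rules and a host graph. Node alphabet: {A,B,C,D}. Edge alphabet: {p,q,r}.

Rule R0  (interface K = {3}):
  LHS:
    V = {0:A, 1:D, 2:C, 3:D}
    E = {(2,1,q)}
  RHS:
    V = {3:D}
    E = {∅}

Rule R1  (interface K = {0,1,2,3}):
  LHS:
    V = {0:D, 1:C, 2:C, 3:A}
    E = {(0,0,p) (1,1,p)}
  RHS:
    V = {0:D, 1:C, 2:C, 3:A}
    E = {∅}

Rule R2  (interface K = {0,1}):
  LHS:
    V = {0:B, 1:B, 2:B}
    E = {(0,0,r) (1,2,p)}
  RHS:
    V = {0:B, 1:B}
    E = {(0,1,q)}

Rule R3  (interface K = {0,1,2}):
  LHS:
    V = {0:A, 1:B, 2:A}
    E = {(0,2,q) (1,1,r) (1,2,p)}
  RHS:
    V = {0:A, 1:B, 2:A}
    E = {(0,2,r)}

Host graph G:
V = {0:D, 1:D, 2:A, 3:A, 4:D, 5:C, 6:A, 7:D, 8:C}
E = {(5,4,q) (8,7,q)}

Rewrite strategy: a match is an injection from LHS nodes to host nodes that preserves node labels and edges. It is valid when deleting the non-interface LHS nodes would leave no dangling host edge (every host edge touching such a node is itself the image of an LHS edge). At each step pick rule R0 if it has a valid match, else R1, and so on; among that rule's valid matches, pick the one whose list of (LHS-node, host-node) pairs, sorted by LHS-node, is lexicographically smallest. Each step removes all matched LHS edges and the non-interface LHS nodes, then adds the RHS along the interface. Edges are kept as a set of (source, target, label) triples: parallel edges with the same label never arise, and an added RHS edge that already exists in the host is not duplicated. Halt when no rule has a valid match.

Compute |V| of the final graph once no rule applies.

Answer: 3

Derivation:
initial: |V|=9 |E|=2  E = 5-q->4 8-q->7
step 1: apply R0 at {0↦2, 1↦4, 2↦5, 3↦0}  → |V|=6 |E|=1  E = 8-q->7
step 2: apply R0 at {0↦3, 1↦7, 2↦8, 3↦0}  → |V|=3 |E|=0  E = ∅
final graph: no rule applies after step 2
NF nodes: {0:D, 1:D, 6:A}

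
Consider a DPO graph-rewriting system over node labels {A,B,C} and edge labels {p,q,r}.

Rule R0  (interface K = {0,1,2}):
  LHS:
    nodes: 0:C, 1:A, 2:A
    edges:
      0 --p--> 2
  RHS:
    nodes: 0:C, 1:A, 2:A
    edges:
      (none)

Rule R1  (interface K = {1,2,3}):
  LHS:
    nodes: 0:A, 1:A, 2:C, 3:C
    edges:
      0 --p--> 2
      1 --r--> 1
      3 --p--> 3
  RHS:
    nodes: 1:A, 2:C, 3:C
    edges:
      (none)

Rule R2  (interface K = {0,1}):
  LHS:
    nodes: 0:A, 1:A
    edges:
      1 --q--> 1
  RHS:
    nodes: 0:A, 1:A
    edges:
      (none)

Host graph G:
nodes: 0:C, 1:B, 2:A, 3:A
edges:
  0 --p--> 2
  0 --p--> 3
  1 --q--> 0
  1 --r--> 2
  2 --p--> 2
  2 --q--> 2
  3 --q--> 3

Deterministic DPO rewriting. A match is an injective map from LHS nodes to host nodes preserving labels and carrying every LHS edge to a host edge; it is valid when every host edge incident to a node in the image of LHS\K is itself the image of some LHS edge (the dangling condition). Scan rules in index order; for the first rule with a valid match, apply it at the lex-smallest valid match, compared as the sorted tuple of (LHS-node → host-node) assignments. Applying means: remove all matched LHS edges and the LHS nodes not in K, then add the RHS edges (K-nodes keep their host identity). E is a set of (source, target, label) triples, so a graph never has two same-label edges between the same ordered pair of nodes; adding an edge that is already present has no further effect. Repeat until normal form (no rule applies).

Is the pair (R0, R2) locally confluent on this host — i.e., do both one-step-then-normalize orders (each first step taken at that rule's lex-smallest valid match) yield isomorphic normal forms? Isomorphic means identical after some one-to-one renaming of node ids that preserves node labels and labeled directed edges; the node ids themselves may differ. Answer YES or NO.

Answer: YES

Steps:
branch R0-first: apply at {0↦0, 1↦2, 2↦3} → |E|=6, then 3 more step(s) → NF |V|=4 |E|=3 V={0:C, 1:B, 2:A, 3:A} E=1-q->0 1-r->2 2-p->2
branch R2-first: apply at {0↦2, 1↦3} → |E|=6, then 3 more step(s) → NF |V|=4 |E|=3 V={0:C, 1:B, 2:A, 3:A} E=1-q->0 1-r->2 2-p->2
graphs isomorphic (equal up to label-preserving node renaming)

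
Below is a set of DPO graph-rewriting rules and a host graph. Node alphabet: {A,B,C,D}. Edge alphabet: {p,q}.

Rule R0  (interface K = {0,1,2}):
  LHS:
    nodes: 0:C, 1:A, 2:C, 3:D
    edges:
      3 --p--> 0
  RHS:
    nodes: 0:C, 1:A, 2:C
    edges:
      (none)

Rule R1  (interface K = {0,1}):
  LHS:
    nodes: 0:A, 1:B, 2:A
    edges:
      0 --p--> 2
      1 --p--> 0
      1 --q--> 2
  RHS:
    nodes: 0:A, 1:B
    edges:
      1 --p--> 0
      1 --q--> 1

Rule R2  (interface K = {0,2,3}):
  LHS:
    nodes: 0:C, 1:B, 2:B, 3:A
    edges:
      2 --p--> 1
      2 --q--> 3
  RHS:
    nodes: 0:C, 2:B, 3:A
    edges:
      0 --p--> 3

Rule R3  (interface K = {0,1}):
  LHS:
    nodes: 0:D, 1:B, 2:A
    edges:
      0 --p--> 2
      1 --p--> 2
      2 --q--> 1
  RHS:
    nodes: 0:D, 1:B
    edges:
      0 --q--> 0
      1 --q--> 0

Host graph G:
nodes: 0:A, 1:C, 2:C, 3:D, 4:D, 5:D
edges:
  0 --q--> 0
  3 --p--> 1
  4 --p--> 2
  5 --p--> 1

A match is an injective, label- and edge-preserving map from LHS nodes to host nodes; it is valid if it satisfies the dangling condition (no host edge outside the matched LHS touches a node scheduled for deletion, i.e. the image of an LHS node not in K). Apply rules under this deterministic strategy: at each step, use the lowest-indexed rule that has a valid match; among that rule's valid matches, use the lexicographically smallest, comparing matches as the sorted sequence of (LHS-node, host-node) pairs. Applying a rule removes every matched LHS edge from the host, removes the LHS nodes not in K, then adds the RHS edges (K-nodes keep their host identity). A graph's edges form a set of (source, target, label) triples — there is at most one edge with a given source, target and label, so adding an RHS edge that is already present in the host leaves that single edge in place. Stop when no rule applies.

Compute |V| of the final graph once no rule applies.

Answer: 3

Steps:
initial: |V|=6 |E|=4  E = 0-q->0 3-p->1 4-p->2 5-p->1
step 1: apply R0 at {0↦1, 1↦0, 2↦2, 3↦3}  → |V|=5 |E|=3  E = 0-q->0 4-p->2 5-p->1
step 2: apply R0 at {0↦1, 1↦0, 2↦2, 3↦5}  → |V|=4 |E|=2  E = 0-q->0 4-p->2
step 3: apply R0 at {0↦2, 1↦0, 2↦1, 3↦4}  → |V|=3 |E|=1  E = 0-q->0
halt: no rule applies after step 3
NF nodes: {0:A, 1:C, 2:C}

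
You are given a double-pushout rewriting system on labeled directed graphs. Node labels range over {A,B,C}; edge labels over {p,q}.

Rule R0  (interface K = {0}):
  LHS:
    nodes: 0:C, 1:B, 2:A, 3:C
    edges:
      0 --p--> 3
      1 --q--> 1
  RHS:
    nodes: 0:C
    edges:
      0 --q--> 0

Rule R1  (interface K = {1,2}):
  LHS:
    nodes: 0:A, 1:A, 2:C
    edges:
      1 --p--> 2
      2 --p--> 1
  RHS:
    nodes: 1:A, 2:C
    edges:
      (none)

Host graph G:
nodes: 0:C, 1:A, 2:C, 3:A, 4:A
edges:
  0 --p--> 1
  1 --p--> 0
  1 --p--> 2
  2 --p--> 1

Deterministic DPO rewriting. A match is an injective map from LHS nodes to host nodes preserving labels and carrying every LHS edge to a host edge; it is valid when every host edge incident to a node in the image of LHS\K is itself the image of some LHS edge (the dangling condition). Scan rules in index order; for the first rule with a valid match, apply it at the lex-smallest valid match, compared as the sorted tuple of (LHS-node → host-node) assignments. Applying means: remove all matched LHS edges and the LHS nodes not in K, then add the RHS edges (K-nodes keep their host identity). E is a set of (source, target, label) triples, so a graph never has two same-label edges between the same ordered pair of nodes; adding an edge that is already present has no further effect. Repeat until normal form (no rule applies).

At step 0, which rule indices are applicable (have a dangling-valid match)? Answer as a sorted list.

Answer: [R1]

Derivation:
R0: no valid match — LHS pattern not found
R1: 4 valid matches — {0↦3, 1↦1, 2↦0}, {0↦3, 1↦1, 2↦2}, {0↦4, 1↦1, 2↦0} (+1 more)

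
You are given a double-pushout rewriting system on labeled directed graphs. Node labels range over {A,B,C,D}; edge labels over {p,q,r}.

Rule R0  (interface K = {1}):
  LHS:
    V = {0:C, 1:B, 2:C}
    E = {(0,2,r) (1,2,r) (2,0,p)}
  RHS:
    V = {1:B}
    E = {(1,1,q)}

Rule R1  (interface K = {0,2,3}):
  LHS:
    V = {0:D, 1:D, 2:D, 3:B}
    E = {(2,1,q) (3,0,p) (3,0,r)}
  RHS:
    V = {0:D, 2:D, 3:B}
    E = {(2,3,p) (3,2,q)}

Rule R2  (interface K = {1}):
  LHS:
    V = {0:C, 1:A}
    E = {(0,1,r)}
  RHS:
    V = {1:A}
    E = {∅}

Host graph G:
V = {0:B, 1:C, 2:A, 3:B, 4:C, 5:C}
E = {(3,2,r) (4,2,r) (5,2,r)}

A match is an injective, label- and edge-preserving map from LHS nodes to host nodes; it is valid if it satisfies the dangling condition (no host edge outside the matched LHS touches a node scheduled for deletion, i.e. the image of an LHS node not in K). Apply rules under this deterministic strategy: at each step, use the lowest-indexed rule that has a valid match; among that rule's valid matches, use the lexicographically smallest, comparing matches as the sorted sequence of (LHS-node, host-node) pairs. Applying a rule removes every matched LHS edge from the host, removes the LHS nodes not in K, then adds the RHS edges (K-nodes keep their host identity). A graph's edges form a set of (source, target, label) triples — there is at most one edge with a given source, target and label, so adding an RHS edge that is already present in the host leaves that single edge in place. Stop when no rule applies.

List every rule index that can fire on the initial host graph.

R0: no valid match — LHS pattern not found
R1: no valid match — LHS pattern not found
R2: 2 valid matches — {0↦4, 1↦2}, {0↦5, 1↦2}

Answer: [R2]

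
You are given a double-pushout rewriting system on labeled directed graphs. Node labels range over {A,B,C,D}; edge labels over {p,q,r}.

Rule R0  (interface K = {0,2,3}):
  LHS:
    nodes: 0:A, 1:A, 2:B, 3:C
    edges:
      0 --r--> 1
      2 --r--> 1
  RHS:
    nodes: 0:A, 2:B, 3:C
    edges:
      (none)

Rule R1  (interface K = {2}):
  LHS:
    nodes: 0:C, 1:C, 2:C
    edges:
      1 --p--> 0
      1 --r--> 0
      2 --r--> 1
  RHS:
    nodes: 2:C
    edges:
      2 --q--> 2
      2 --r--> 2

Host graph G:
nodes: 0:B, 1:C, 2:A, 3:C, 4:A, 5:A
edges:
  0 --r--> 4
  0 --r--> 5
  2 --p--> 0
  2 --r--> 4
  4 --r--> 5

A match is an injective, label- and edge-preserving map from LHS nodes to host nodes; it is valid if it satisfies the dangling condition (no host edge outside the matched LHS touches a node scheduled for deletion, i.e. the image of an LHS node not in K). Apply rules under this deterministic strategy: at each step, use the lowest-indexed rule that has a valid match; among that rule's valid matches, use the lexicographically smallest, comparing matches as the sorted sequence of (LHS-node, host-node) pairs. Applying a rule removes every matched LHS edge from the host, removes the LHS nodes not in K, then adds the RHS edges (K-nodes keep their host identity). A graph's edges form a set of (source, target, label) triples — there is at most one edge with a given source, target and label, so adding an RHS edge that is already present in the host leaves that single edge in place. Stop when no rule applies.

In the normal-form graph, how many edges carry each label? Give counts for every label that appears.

Answer: p:1

Steps:
initial: |V|=6 |E|=5  E = 0-r->4 0-r->5 2-p->0 2-r->4 4-r->5
step 1: apply R0 at {0↦4, 1↦5, 2↦0, 3↦1}  → |V|=5 |E|=3  E = 0-r->4 2-p->0 2-r->4
step 2: apply R0 at {0↦2, 1↦4, 2↦0, 3↦1}  → |V|=4 |E|=1  E = 2-p->0
normal form: no rule applies after step 2
NF edges: [(2, 0, 'p')]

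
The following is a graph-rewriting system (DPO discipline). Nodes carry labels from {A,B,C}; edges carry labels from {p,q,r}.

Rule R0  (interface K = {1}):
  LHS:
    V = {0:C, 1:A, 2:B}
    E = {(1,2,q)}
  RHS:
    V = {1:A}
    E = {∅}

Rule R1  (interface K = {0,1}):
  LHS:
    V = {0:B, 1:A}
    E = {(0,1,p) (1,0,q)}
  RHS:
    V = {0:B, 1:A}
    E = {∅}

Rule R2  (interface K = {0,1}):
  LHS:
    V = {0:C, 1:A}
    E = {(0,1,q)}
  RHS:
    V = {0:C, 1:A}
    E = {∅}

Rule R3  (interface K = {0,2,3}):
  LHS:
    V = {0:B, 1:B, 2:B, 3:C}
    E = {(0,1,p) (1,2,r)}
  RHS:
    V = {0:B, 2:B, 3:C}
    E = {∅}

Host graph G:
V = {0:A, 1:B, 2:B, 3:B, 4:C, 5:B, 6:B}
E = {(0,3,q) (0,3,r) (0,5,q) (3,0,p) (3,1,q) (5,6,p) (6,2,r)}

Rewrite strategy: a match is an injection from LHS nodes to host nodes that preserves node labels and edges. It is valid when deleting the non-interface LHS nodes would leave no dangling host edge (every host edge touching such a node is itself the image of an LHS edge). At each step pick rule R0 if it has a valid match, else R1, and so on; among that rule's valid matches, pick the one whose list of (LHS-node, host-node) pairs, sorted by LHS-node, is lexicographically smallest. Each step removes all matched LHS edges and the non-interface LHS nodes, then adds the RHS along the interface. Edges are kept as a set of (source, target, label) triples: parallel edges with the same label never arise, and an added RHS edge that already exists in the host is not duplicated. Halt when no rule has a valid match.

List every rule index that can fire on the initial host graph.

R0: no valid match — 2 raw matches, all fail dangling condition
R1: 1 valid match — {0↦3, 1↦0}
R2: no valid match — LHS pattern not found
R3: 1 valid match — {0↦5, 1↦6, 2↦2, 3↦4}

Answer: [R1,R3]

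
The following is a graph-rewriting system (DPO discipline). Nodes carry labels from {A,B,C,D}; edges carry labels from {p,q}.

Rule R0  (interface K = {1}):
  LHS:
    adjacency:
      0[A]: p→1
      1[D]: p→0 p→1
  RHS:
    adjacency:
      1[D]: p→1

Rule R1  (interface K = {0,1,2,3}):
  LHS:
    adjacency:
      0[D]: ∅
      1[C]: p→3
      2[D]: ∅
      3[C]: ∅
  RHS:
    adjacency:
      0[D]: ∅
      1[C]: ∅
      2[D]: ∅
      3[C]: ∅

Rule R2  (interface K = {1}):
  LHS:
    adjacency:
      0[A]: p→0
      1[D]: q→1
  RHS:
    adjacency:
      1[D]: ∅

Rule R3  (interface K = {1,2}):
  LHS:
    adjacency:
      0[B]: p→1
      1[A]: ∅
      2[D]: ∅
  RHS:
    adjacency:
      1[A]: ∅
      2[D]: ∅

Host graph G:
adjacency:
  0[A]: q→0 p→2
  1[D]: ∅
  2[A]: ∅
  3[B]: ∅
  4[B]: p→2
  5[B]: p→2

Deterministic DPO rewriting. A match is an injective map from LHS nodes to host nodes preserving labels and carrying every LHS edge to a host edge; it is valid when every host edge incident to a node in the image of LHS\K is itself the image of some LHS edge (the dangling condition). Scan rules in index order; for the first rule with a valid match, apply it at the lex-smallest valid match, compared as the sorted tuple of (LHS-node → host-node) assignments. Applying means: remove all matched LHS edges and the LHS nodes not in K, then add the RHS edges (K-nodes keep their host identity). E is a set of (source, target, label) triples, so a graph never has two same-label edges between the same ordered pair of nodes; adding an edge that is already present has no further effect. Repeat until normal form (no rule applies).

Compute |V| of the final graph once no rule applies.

[0] host  ⇒  6 nodes, 4 edges  {0-q->0 0-p->2 4-p->2 5-p->2}
[1] R3 @ {0↦4, 1↦2, 2↦1}  ⇒  5 nodes, 3 edges  {0-q->0 0-p->2 5-p->2}
[2] R3 @ {0↦5, 1↦2, 2↦1}  ⇒  4 nodes, 2 edges  {0-q->0 0-p->2}
halt: no rule applies after step 2
NF nodes: {0:A, 1:D, 2:A, 3:B}

Answer: 4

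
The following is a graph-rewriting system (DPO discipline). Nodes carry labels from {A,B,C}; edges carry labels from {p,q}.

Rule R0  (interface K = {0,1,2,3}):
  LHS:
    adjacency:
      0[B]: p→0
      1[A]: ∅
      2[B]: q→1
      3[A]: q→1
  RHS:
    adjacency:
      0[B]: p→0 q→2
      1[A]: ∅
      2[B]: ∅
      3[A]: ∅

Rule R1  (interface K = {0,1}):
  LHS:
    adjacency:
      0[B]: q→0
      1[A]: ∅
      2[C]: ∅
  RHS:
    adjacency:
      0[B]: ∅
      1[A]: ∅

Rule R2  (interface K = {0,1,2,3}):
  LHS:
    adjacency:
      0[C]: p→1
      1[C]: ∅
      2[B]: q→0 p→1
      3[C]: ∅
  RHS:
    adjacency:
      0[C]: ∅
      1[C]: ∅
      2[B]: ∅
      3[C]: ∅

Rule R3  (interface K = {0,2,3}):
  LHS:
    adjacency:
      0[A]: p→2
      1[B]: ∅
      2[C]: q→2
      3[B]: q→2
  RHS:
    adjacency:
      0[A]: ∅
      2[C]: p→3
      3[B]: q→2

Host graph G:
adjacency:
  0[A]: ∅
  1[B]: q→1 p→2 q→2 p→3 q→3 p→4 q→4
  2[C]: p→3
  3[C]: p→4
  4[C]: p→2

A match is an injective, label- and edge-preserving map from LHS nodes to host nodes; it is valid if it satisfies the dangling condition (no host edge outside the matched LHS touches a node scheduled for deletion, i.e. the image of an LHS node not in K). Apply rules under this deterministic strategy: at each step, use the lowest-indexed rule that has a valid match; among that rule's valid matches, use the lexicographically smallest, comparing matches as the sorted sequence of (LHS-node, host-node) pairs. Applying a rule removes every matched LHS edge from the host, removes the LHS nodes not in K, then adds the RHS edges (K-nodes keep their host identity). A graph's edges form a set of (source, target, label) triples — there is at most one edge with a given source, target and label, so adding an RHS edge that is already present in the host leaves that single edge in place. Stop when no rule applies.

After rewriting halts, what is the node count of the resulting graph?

initial: |V|=5 |E|=10  E = 1-q->1 1-p->2 1-q->2 1-p->3 1-q->3 1-p->4 1-q->4 2-p->3 3-p->4 4-p->2
step 1: apply R2 at {0↦2, 1↦3, 2↦1, 3↦4}  → |V|=5 |E|=7  E = 1-q->1 1-p->2 1-q->3 1-p->4 1-q->4 3-p->4 4-p->2
step 2: apply R2 at {0↦3, 1↦4, 2↦1, 3↦2}  → |V|=5 |E|=4  E = 1-q->1 1-p->2 1-q->4 4-p->2
step 3: apply R1 at {0↦1, 1↦0, 2↦3}  → |V|=4 |E|=3  E = 1-p->2 1-q->4 4-p->2
final graph: no rule applies after step 3
NF nodes: {0:A, 1:B, 2:C, 4:C}

Answer: 4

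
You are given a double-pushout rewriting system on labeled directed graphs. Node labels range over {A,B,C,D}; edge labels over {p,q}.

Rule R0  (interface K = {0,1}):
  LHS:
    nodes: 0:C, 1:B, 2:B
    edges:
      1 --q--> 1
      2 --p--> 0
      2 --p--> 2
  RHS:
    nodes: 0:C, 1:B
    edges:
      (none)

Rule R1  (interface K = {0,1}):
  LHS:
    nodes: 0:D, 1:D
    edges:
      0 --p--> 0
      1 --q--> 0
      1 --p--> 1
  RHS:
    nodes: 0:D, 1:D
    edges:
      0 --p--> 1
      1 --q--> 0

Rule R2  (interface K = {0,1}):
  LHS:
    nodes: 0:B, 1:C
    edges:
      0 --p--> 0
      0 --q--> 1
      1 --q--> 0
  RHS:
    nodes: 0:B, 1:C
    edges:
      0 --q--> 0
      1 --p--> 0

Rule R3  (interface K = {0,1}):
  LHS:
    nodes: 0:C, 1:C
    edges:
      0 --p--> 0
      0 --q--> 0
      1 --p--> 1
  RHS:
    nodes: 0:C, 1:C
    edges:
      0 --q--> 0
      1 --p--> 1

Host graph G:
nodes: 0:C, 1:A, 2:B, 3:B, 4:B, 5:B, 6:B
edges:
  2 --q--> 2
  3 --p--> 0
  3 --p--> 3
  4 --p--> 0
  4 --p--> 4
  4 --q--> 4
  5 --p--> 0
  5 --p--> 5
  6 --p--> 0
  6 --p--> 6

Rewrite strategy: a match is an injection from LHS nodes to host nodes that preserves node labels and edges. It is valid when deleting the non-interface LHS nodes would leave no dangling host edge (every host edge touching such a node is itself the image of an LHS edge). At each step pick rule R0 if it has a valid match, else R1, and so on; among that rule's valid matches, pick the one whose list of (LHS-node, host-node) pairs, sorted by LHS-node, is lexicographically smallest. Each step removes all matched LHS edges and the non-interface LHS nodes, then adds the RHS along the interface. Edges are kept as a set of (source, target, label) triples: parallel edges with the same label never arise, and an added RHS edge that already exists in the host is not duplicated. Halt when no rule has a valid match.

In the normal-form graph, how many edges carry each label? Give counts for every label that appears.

Answer: p:4

Steps:
initial: |V|=7 |E|=10  E = 2-q->2 3-p->0 3-p->3 4-p->0 4-p->4 4-q->4 5-p->0 5-p->5 6-p->0 6-p->6
step 1: apply R0 at {0↦0, 1↦2, 2↦3}  → |V|=6 |E|=7  E = 4-p->0 4-p->4 4-q->4 5-p->0 5-p->5 6-p->0 6-p->6
step 2: apply R0 at {0↦0, 1↦4, 2↦5}  → |V|=5 |E|=4  E = 4-p->0 4-p->4 6-p->0 6-p->6
halt: no rule applies after step 2
NF edges: [(4, 0, 'p'), (4, 4, 'p'), (6, 0, 'p'), (6, 6, 'p')]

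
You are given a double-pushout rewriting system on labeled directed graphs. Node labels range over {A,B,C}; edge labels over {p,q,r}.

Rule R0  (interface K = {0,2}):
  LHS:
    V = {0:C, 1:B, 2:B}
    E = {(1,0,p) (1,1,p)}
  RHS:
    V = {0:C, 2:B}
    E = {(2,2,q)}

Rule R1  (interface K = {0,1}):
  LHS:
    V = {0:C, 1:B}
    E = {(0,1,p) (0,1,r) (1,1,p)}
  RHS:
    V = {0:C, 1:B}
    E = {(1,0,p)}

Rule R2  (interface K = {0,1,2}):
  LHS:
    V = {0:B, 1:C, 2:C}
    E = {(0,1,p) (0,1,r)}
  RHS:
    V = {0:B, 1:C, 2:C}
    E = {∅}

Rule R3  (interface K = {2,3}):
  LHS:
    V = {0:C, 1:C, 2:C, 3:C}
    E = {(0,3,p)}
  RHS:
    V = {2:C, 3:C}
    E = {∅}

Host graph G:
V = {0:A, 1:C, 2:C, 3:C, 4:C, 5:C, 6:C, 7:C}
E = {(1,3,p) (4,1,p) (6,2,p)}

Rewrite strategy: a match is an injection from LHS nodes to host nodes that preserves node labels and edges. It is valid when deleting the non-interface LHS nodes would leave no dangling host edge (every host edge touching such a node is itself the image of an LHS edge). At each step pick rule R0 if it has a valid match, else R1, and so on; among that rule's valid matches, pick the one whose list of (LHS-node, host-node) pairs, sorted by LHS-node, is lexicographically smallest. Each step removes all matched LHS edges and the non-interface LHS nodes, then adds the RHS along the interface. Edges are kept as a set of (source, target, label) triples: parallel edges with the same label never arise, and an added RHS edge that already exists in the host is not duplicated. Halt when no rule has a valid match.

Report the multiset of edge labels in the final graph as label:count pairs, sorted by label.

Answer: p:1

Derivation:
initial: |V|=8 |E|=3  E = 1-p->3 4-p->1 6-p->2
step 1: apply R3 at {0↦4, 1↦5, 2↦2, 3↦1}  → |V|=6 |E|=2  E = 1-p->3 6-p->2
step 2: apply R3 at {0↦1, 1↦7, 2↦2, 3↦3}  → |V|=4 |E|=1  E = 6-p->2
final graph: no rule applies after step 2
NF edges: [(6, 2, 'p')]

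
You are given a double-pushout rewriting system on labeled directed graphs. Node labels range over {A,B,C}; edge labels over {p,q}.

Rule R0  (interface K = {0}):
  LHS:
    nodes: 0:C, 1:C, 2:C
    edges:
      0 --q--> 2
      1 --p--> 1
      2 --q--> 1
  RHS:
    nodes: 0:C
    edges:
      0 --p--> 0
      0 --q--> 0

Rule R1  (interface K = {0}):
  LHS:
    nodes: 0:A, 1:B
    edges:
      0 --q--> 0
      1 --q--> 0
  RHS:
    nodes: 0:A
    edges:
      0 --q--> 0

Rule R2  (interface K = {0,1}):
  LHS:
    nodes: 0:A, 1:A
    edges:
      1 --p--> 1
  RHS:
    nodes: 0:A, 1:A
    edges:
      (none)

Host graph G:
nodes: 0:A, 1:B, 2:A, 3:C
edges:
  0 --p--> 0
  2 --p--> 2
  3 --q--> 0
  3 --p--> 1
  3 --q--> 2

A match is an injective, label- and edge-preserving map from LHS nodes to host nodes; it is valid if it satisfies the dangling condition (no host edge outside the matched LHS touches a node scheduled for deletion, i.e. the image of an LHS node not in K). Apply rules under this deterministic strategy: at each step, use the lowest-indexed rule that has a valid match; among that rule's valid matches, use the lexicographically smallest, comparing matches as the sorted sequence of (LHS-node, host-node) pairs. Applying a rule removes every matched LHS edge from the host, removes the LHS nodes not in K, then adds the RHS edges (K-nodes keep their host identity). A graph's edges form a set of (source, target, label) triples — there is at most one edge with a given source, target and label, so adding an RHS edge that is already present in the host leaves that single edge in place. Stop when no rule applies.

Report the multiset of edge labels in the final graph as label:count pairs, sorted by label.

Answer: p:1 q:2

Derivation:
[0] host  ⇒  4 nodes, 5 edges  {0-p->0 2-p->2 3-q->0 3-p->1 3-q->2}
[1] R2 @ {0↦0, 1↦2}  ⇒  4 nodes, 4 edges  {0-p->0 3-q->0 3-p->1 3-q->2}
[2] R2 @ {0↦2, 1↦0}  ⇒  4 nodes, 3 edges  {3-q->0 3-p->1 3-q->2}
normal form: no rule applies after step 2
NF edges: [(3, 0, 'q'), (3, 1, 'p'), (3, 2, 'q')]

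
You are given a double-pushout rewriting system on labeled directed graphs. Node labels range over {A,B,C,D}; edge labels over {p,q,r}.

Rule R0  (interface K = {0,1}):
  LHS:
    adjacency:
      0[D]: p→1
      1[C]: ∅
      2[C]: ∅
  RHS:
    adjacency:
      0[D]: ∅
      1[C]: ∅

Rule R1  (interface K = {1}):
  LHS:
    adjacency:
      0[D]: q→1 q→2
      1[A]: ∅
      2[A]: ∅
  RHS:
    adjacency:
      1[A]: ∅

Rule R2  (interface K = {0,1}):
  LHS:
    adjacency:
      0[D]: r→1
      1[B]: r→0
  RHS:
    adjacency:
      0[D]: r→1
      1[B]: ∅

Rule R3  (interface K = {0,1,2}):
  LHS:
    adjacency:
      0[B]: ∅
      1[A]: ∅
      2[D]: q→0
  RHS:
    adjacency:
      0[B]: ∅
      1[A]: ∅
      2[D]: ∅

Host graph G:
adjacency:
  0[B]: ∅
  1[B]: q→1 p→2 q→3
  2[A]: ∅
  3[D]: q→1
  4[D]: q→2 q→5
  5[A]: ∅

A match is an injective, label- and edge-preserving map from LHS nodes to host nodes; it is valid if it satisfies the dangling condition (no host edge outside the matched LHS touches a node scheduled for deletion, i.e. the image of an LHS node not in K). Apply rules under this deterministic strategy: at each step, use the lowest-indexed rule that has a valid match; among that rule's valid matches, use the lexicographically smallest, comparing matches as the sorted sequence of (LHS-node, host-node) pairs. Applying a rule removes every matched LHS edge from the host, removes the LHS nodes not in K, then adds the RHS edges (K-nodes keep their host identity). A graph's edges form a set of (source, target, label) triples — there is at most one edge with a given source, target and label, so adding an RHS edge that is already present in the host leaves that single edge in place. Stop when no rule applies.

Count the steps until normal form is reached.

[0] host  ⇒  6 nodes, 6 edges  {1-q->1 1-p->2 1-q->3 3-q->1 4-q->2 4-q->5}
[1] R1 @ {0↦4, 1↦2, 2↦5}  ⇒  4 nodes, 4 edges  {1-q->1 1-p->2 1-q->3 3-q->1}
[2] R3 @ {0↦1, 1↦2, 2↦3}  ⇒  4 nodes, 3 edges  {1-q->1 1-p->2 1-q->3}
final graph: no rule applies after step 2

Answer: 2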